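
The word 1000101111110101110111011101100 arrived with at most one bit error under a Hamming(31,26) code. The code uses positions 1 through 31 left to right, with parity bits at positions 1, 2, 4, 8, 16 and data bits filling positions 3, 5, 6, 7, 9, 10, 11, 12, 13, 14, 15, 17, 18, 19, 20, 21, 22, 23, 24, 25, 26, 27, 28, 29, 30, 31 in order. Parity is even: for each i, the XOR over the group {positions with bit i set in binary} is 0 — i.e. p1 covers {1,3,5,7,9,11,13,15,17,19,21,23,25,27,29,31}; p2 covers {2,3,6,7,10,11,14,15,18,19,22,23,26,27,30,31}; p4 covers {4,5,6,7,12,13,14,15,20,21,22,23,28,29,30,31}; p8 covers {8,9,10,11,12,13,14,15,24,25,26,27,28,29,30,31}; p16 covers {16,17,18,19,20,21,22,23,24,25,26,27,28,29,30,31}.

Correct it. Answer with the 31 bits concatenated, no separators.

s1 (pos 1,3,5,7,9,11,13,15,17,19,21,23,25,27,29,31): 1⊕0⊕1⊕1⊕1⊕1⊕0⊕0⊕1⊕0⊕1⊕0⊕1⊕0⊕1⊕0 = 1
s2 (pos 2,3,6,7,10,11,14,15,18,19,22,23,26,27,30,31): 0⊕0⊕0⊕1⊕1⊕1⊕1⊕0⊕1⊕0⊕1⊕0⊕1⊕0⊕0⊕0 = 1
s4 (pos 4,5,6,7,12,13,14,15,20,21,22,23,28,29,30,31): 0⊕1⊕0⊕1⊕1⊕0⊕1⊕0⊕1⊕1⊕1⊕0⊕1⊕1⊕0⊕0 = 1
s8 (pos 8,9,10,11,12,13,14,15,24,25,26,27,28,29,30,31): 1⊕1⊕1⊕1⊕1⊕0⊕1⊕0⊕1⊕1⊕1⊕0⊕1⊕1⊕0⊕0 = 1
s16 (pos 16,17,18,19,20,21,22,23,24,25,26,27,28,29,30,31): 1⊕1⊕1⊕0⊕1⊕1⊕1⊕0⊕1⊕1⊕1⊕0⊕1⊕1⊕0⊕0 = 1
Syndrome s16…s1 = 11111 → error at position 31.
Flip position 31: 1000101111110101110111011101100 → 1000101111110101110111011101101

1000101111110101110111011101101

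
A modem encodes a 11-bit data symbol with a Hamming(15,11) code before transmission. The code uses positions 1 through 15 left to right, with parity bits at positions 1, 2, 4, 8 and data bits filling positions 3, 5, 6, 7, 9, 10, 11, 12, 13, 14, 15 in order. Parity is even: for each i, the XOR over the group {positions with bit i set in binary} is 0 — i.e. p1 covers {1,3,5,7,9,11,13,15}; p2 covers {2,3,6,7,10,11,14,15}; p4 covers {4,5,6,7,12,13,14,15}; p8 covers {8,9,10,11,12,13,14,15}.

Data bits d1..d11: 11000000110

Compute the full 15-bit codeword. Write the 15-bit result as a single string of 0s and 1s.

101110000000110

Place data at non-parity positions: p1 p2 1 p4 1 0 0 p8 0 0 0 0 1 1 0
p1 (pos 1,3,5,7,9,11,13,15): XOR of data positions = 1⊕1⊕0⊕0⊕0⊕1⊕0 = 1
p2 (pos 2,3,6,7,10,11,14,15): XOR of data positions = 1⊕0⊕0⊕0⊕0⊕1⊕0 = 0
p4 (pos 4,5,6,7,12,13,14,15): XOR of data positions = 1⊕0⊕0⊕0⊕1⊕1⊕0 = 1
p8 (pos 8,9,10,11,12,13,14,15): XOR of data positions = 0⊕0⊕0⊕0⊕1⊕1⊕0 = 0
Codeword: 101110000000110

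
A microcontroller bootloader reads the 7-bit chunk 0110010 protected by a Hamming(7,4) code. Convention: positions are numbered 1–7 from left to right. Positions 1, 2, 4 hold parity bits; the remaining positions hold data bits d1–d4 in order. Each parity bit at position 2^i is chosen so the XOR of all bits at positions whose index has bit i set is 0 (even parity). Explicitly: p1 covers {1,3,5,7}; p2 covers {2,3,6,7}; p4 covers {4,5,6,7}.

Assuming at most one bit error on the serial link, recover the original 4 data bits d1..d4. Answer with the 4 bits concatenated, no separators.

1011

s1 (pos 1,3,5,7): 0⊕1⊕0⊕0 = 1
s2 (pos 2,3,6,7): 1⊕1⊕1⊕0 = 1
s4 (pos 4,5,6,7): 0⊕0⊕1⊕0 = 1
Syndrome s4…s1 = 111 → error at position 7.
Flip position 7: 0110010 → 0110011
Read data bits from positions 3,5,6,7: 1011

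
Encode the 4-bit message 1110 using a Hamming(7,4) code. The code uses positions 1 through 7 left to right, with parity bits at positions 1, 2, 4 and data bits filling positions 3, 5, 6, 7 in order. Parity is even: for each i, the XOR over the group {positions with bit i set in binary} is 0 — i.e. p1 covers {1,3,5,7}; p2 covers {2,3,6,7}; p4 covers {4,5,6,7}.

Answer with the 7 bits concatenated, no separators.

0010110

Place data at non-parity positions: p1 p2 1 p4 1 1 0
p1 (pos 1,3,5,7): XOR of data positions = 1⊕1⊕0 = 0
p2 (pos 2,3,6,7): XOR of data positions = 1⊕1⊕0 = 0
p4 (pos 4,5,6,7): XOR of data positions = 1⊕1⊕0 = 0
Codeword: 0010110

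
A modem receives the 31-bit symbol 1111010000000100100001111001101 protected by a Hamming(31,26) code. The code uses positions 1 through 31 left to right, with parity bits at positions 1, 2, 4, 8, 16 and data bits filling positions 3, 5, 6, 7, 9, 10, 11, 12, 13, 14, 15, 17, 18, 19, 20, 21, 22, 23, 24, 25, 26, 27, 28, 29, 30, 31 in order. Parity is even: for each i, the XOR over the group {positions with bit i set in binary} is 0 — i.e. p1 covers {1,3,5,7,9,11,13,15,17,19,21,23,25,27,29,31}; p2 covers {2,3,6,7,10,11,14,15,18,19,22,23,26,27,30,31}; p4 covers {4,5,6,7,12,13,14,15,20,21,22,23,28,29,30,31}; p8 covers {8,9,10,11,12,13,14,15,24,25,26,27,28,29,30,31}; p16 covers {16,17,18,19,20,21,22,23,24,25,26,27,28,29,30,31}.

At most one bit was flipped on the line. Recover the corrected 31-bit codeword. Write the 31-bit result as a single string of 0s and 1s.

s1 (pos 1,3,5,7,9,11,13,15,17,19,21,23,25,27,29,31): 1⊕1⊕0⊕0⊕0⊕0⊕0⊕0⊕1⊕0⊕0⊕1⊕1⊕0⊕1⊕1 = 1
s2 (pos 2,3,6,7,10,11,14,15,18,19,22,23,26,27,30,31): 1⊕1⊕1⊕0⊕0⊕0⊕1⊕0⊕0⊕0⊕1⊕1⊕0⊕0⊕0⊕1 = 1
s4 (pos 4,5,6,7,12,13,14,15,20,21,22,23,28,29,30,31): 1⊕0⊕1⊕0⊕0⊕0⊕1⊕0⊕0⊕0⊕1⊕1⊕1⊕1⊕0⊕1 = 0
s8 (pos 8,9,10,11,12,13,14,15,24,25,26,27,28,29,30,31): 0⊕0⊕0⊕0⊕0⊕0⊕1⊕0⊕1⊕1⊕0⊕0⊕1⊕1⊕0⊕1 = 0
s16 (pos 16,17,18,19,20,21,22,23,24,25,26,27,28,29,30,31): 0⊕1⊕0⊕0⊕0⊕0⊕1⊕1⊕1⊕1⊕0⊕0⊕1⊕1⊕0⊕1 = 0
Syndrome s16…s1 = 00011 → error at position 3.
Flip position 3: 1111010000000100100001111001101 → 1101010000000100100001111001101

1101010000000100100001111001101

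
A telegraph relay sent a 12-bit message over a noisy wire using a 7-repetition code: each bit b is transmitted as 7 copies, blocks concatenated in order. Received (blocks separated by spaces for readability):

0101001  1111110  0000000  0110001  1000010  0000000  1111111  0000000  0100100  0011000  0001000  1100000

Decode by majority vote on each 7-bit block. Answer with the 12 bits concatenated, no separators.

Block 1 (0101001): 3 ones → 0
Block 2 (1111110): 6 ones → 1
Block 3 (0000000): 0 ones → 0
Block 4 (0110001): 3 ones → 0
Block 5 (1000010): 2 ones → 0
Block 6 (0000000): 0 ones → 0
Block 7 (1111111): 7 ones → 1
Block 8 (0000000): 0 ones → 0
Block 9 (0100100): 2 ones → 0
Block 10 (0011000): 2 ones → 0
Block 11 (0001000): 1 one → 0
Block 12 (1100000): 2 ones → 0

010000100000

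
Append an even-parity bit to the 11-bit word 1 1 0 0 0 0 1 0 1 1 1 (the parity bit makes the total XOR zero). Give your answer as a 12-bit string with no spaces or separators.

XOR of the 11 data bits: 1⊕1⊕0⊕0⊕0⊕0⊕1⊕0⊕1⊕1⊕1 = 0
Parity bit = 0 (so all 12 bits XOR to 0).

110000101110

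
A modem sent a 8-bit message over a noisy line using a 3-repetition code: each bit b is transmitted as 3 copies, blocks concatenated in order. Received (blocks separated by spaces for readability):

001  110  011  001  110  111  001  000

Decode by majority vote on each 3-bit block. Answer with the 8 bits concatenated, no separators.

Block 1 (001): 1 one → 0
Block 2 (110): 2 ones → 1
Block 3 (011): 2 ones → 1
Block 4 (001): 1 one → 0
Block 5 (110): 2 ones → 1
Block 6 (111): 3 ones → 1
Block 7 (001): 1 one → 0
Block 8 (000): 0 ones → 0

01101100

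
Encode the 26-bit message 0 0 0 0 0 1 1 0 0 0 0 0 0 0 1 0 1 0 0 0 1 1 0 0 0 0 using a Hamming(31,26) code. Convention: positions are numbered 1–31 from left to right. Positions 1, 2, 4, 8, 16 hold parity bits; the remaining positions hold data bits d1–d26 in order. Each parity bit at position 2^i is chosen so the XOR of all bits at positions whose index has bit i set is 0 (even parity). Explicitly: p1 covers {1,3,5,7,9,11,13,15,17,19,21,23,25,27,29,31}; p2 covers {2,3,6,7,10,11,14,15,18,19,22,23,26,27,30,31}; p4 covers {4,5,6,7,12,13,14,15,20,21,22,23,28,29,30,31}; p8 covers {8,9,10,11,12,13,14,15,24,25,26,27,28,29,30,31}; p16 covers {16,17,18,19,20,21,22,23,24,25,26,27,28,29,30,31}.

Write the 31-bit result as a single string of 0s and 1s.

Place data at non-parity positions: p1 p2 0 p4 0 0 0 p8 0 1 1 0 0 0 0 p16 0 0 0 1 0 1 0 0 0 1 1 0 0 0 0
p1 (pos 1,3,5,7,9,11,13,15,17,19,21,23,25,27,29,31): XOR of data positions = 0⊕0⊕0⊕0⊕1⊕0⊕0⊕0⊕0⊕0⊕0⊕0⊕1⊕0⊕0 = 0
p2 (pos 2,3,6,7,10,11,14,15,18,19,22,23,26,27,30,31): XOR of data positions = 0⊕0⊕0⊕1⊕1⊕0⊕0⊕0⊕0⊕1⊕0⊕1⊕1⊕0⊕0 = 1
p4 (pos 4,5,6,7,12,13,14,15,20,21,22,23,28,29,30,31): XOR of data positions = 0⊕0⊕0⊕0⊕0⊕0⊕0⊕1⊕0⊕1⊕0⊕0⊕0⊕0⊕0 = 0
p8 (pos 8,9,10,11,12,13,14,15,24,25,26,27,28,29,30,31): XOR of data positions = 0⊕1⊕1⊕0⊕0⊕0⊕0⊕0⊕0⊕1⊕1⊕0⊕0⊕0⊕0 = 0
p16 (pos 16,17,18,19,20,21,22,23,24,25,26,27,28,29,30,31): XOR of data positions = 0⊕0⊕0⊕1⊕0⊕1⊕0⊕0⊕0⊕1⊕1⊕0⊕0⊕0⊕0 = 0
Codeword: 0100000001100000000101000110000

0100000001100000000101000110000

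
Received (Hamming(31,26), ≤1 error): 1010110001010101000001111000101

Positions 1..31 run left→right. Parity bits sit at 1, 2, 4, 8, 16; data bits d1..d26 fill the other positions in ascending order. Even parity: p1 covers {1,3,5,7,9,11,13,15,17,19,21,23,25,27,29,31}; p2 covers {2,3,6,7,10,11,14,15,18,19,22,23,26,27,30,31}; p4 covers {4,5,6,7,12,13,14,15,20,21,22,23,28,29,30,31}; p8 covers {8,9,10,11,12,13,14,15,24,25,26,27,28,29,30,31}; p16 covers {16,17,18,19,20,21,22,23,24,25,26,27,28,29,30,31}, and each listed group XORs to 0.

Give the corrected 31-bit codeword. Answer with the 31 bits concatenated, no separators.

s1 (pos 1,3,5,7,9,11,13,15,17,19,21,23,25,27,29,31): 1⊕1⊕1⊕0⊕0⊕0⊕0⊕0⊕0⊕0⊕0⊕1⊕1⊕0⊕1⊕1 = 1
s2 (pos 2,3,6,7,10,11,14,15,18,19,22,23,26,27,30,31): 0⊕1⊕1⊕0⊕1⊕0⊕1⊕0⊕0⊕0⊕1⊕1⊕0⊕0⊕0⊕1 = 1
s4 (pos 4,5,6,7,12,13,14,15,20,21,22,23,28,29,30,31): 0⊕1⊕1⊕0⊕1⊕0⊕1⊕0⊕0⊕0⊕1⊕1⊕0⊕1⊕0⊕1 = 0
s8 (pos 8,9,10,11,12,13,14,15,24,25,26,27,28,29,30,31): 0⊕0⊕1⊕0⊕1⊕0⊕1⊕0⊕1⊕1⊕0⊕0⊕0⊕1⊕0⊕1 = 1
s16 (pos 16,17,18,19,20,21,22,23,24,25,26,27,28,29,30,31): 1⊕0⊕0⊕0⊕0⊕0⊕1⊕1⊕1⊕1⊕0⊕0⊕0⊕1⊕0⊕1 = 1
Syndrome s16…s1 = 11011 → error at position 27.
Flip position 27: 1010110001010101000001111000101 → 1010110001010101000001111010101

1010110001010101000001111010101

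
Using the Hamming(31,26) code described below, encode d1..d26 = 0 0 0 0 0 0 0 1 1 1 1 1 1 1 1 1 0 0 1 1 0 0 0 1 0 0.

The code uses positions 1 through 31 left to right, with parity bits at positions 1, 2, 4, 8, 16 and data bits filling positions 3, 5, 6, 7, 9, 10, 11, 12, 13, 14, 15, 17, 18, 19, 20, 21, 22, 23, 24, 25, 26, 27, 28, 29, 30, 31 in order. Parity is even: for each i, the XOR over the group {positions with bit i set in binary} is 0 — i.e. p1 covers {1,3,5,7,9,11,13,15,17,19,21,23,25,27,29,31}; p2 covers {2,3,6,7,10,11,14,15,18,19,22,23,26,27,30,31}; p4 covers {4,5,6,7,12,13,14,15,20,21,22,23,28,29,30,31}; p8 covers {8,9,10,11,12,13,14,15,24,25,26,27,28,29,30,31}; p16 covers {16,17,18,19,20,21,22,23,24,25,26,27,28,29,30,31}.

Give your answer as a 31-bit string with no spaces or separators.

1001000100011110111110011000100

Place data at non-parity positions: p1 p2 0 p4 0 0 0 p8 0 0 0 1 1 1 1 p16 1 1 1 1 1 0 0 1 1 0 0 0 1 0 0
p1 (pos 1,3,5,7,9,11,13,15,17,19,21,23,25,27,29,31): XOR of data positions = 0⊕0⊕0⊕0⊕0⊕1⊕1⊕1⊕1⊕1⊕0⊕1⊕0⊕1⊕0 = 1
p2 (pos 2,3,6,7,10,11,14,15,18,19,22,23,26,27,30,31): XOR of data positions = 0⊕0⊕0⊕0⊕0⊕1⊕1⊕1⊕1⊕0⊕0⊕0⊕0⊕0⊕0 = 0
p4 (pos 4,5,6,7,12,13,14,15,20,21,22,23,28,29,30,31): XOR of data positions = 0⊕0⊕0⊕1⊕1⊕1⊕1⊕1⊕1⊕0⊕0⊕0⊕1⊕0⊕0 = 1
p8 (pos 8,9,10,11,12,13,14,15,24,25,26,27,28,29,30,31): XOR of data positions = 0⊕0⊕0⊕1⊕1⊕1⊕1⊕1⊕1⊕0⊕0⊕0⊕1⊕0⊕0 = 1
p16 (pos 16,17,18,19,20,21,22,23,24,25,26,27,28,29,30,31): XOR of data positions = 1⊕1⊕1⊕1⊕1⊕0⊕0⊕1⊕1⊕0⊕0⊕0⊕1⊕0⊕0 = 0
Codeword: 1001000100011110111110011000100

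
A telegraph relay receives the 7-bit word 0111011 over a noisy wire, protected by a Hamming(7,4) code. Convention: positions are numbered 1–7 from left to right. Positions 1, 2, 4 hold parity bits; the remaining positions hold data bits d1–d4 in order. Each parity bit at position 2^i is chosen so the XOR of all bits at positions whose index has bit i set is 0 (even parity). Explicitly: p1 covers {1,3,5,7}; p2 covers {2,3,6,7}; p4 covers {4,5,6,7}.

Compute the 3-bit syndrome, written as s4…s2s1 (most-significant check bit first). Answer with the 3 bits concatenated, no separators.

s1 (pos 1,3,5,7): 0⊕1⊕0⊕1 = 0
s2 (pos 2,3,6,7): 1⊕1⊕1⊕1 = 0
s4 (pos 4,5,6,7): 1⊕0⊕1⊕1 = 1
Syndrome s4…s1 = 100 → error at position 4.

100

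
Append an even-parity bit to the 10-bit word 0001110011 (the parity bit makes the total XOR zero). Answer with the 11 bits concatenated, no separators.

XOR of the 10 data bits: 0⊕0⊕0⊕1⊕1⊕1⊕0⊕0⊕1⊕1 = 1
Parity bit = 1 (so all 11 bits XOR to 0).

00011100111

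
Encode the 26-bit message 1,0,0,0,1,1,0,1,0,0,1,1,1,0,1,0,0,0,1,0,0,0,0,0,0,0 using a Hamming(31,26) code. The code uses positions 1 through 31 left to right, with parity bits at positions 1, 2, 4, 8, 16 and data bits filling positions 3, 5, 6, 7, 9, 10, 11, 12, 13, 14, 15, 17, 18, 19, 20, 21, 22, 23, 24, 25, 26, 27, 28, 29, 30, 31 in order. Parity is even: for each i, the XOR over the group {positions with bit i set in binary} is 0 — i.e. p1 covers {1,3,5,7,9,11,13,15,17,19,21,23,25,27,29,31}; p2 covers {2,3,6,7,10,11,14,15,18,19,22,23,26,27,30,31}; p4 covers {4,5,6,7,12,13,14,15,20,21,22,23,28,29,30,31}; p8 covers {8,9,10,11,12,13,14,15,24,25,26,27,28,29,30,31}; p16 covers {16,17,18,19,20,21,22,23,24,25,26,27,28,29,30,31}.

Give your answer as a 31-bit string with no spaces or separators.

0011000111010010110100010000000

Place data at non-parity positions: p1 p2 1 p4 0 0 0 p8 1 1 0 1 0 0 1 p16 1 1 0 1 0 0 0 1 0 0 0 0 0 0 0
p1 (pos 1,3,5,7,9,11,13,15,17,19,21,23,25,27,29,31): XOR of data positions = 1⊕0⊕0⊕1⊕0⊕0⊕1⊕1⊕0⊕0⊕0⊕0⊕0⊕0⊕0 = 0
p2 (pos 2,3,6,7,10,11,14,15,18,19,22,23,26,27,30,31): XOR of data positions = 1⊕0⊕0⊕1⊕0⊕0⊕1⊕1⊕0⊕0⊕0⊕0⊕0⊕0⊕0 = 0
p4 (pos 4,5,6,7,12,13,14,15,20,21,22,23,28,29,30,31): XOR of data positions = 0⊕0⊕0⊕1⊕0⊕0⊕1⊕1⊕0⊕0⊕0⊕0⊕0⊕0⊕0 = 1
p8 (pos 8,9,10,11,12,13,14,15,24,25,26,27,28,29,30,31): XOR of data positions = 1⊕1⊕0⊕1⊕0⊕0⊕1⊕1⊕0⊕0⊕0⊕0⊕0⊕0⊕0 = 1
p16 (pos 16,17,18,19,20,21,22,23,24,25,26,27,28,29,30,31): XOR of data positions = 1⊕1⊕0⊕1⊕0⊕0⊕0⊕1⊕0⊕0⊕0⊕0⊕0⊕0⊕0 = 0
Codeword: 0011000111010010110100010000000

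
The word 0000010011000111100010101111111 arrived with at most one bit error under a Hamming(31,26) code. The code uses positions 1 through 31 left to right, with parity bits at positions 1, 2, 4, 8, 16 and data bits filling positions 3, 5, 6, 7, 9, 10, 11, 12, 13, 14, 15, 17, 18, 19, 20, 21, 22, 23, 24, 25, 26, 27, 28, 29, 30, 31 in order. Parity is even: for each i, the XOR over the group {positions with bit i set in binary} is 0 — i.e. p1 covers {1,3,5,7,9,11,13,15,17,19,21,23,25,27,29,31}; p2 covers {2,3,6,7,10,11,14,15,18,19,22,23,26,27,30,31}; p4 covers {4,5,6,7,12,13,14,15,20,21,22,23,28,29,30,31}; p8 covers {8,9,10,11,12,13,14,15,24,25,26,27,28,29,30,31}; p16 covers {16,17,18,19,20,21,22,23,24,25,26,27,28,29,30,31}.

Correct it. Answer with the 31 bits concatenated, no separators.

s1 (pos 1,3,5,7,9,11,13,15,17,19,21,23,25,27,29,31): 0⊕0⊕0⊕0⊕1⊕0⊕0⊕1⊕1⊕0⊕1⊕1⊕1⊕1⊕1⊕1 = 1
s2 (pos 2,3,6,7,10,11,14,15,18,19,22,23,26,27,30,31): 0⊕0⊕1⊕0⊕1⊕0⊕1⊕1⊕0⊕0⊕0⊕1⊕1⊕1⊕1⊕1 = 1
s4 (pos 4,5,6,7,12,13,14,15,20,21,22,23,28,29,30,31): 0⊕0⊕1⊕0⊕0⊕0⊕1⊕1⊕0⊕1⊕0⊕1⊕1⊕1⊕1⊕1 = 1
s8 (pos 8,9,10,11,12,13,14,15,24,25,26,27,28,29,30,31): 0⊕1⊕1⊕0⊕0⊕0⊕1⊕1⊕0⊕1⊕1⊕1⊕1⊕1⊕1⊕1 = 1
s16 (pos 16,17,18,19,20,21,22,23,24,25,26,27,28,29,30,31): 1⊕1⊕0⊕0⊕0⊕1⊕0⊕1⊕0⊕1⊕1⊕1⊕1⊕1⊕1⊕1 = 1
Syndrome s16…s1 = 11111 → error at position 31.
Flip position 31: 0000010011000111100010101111111 → 0000010011000111100010101111110

0000010011000111100010101111110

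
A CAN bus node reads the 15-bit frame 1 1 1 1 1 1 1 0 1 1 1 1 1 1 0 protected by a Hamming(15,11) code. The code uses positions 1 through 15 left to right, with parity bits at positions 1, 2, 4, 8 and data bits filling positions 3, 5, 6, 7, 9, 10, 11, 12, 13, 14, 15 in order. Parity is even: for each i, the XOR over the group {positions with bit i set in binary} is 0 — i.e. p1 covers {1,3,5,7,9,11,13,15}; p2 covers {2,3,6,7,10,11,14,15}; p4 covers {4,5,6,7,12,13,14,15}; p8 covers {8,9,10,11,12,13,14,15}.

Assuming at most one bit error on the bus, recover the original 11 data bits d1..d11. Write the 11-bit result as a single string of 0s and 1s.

11101111110

s1 (pos 1,3,5,7,9,11,13,15): 1⊕1⊕1⊕1⊕1⊕1⊕1⊕0 = 1
s2 (pos 2,3,6,7,10,11,14,15): 1⊕1⊕1⊕1⊕1⊕1⊕1⊕0 = 1
s4 (pos 4,5,6,7,12,13,14,15): 1⊕1⊕1⊕1⊕1⊕1⊕1⊕0 = 1
s8 (pos 8,9,10,11,12,13,14,15): 0⊕1⊕1⊕1⊕1⊕1⊕1⊕0 = 0
Syndrome s8…s1 = 0111 → error at position 7.
Flip position 7: 111111101111110 → 111111001111110
Read data bits from positions 3,5,6,7,9,10,11,12,13,14,15: 11101111110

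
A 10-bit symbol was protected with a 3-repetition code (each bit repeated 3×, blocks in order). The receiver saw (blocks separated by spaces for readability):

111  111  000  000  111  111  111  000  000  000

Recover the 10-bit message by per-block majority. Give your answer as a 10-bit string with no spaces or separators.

1100111000

Block 1 (111): 3 ones → 1
Block 2 (111): 3 ones → 1
Block 3 (000): 0 ones → 0
Block 4 (000): 0 ones → 0
Block 5 (111): 3 ones → 1
Block 6 (111): 3 ones → 1
Block 7 (111): 3 ones → 1
Block 8 (000): 0 ones → 0
Block 9 (000): 0 ones → 0
Block 10 (000): 0 ones → 0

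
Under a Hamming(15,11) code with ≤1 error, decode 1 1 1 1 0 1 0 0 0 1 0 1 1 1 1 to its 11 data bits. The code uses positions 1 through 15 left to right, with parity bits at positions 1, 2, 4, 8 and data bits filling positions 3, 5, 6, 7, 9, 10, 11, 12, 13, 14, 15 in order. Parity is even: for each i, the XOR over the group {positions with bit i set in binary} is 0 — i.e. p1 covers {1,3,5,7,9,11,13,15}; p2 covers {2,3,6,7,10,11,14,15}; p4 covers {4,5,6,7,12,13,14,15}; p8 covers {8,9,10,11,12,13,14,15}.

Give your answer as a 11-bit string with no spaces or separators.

10100101111

s1 (pos 1,3,5,7,9,11,13,15): 1⊕1⊕0⊕0⊕0⊕0⊕1⊕1 = 0
s2 (pos 2,3,6,7,10,11,14,15): 1⊕1⊕1⊕0⊕1⊕0⊕1⊕1 = 0
s4 (pos 4,5,6,7,12,13,14,15): 1⊕0⊕1⊕0⊕1⊕1⊕1⊕1 = 0
s8 (pos 8,9,10,11,12,13,14,15): 0⊕0⊕1⊕0⊕1⊕1⊕1⊕1 = 1
Syndrome s8…s1 = 1000 → error at position 8.
Flip position 8: 111101000101111 → 111101010101111
Read data bits from positions 3,5,6,7,9,10,11,12,13,14,15: 10100101111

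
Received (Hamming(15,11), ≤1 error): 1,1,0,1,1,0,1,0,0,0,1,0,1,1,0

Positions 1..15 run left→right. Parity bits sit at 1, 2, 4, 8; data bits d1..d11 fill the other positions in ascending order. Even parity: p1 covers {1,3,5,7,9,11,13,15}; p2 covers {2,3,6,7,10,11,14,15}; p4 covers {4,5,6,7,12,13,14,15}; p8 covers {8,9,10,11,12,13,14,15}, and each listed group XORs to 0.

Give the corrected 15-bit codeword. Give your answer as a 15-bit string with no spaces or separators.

s1 (pos 1,3,5,7,9,11,13,15): 1⊕0⊕1⊕1⊕0⊕1⊕1⊕0 = 1
s2 (pos 2,3,6,7,10,11,14,15): 1⊕0⊕0⊕1⊕0⊕1⊕1⊕0 = 0
s4 (pos 4,5,6,7,12,13,14,15): 1⊕1⊕0⊕1⊕0⊕1⊕1⊕0 = 1
s8 (pos 8,9,10,11,12,13,14,15): 0⊕0⊕0⊕1⊕0⊕1⊕1⊕0 = 1
Syndrome s8…s1 = 1101 → error at position 13.
Flip position 13: 110110100010110 → 110110100010010

110110100010010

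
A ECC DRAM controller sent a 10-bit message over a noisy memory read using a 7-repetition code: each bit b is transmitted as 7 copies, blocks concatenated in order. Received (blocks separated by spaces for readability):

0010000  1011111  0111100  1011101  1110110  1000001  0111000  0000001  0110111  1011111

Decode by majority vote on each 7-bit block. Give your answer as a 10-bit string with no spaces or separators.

Block 1 (0010000): 1 one → 0
Block 2 (1011111): 6 ones → 1
Block 3 (0111100): 4 ones → 1
Block 4 (1011101): 5 ones → 1
Block 5 (1110110): 5 ones → 1
Block 6 (1000001): 2 ones → 0
Block 7 (0111000): 3 ones → 0
Block 8 (0000001): 1 one → 0
Block 9 (0110111): 5 ones → 1
Block 10 (1011111): 6 ones → 1

0111100011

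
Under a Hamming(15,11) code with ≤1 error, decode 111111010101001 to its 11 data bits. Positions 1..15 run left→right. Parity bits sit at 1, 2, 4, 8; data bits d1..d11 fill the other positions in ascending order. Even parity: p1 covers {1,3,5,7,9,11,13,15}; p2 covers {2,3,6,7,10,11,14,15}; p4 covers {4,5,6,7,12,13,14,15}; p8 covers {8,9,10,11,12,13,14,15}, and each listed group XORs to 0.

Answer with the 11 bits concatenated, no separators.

s1 (pos 1,3,5,7,9,11,13,15): 1⊕1⊕1⊕0⊕0⊕0⊕0⊕1 = 0
s2 (pos 2,3,6,7,10,11,14,15): 1⊕1⊕1⊕0⊕1⊕0⊕0⊕1 = 1
s4 (pos 4,5,6,7,12,13,14,15): 1⊕1⊕1⊕0⊕1⊕0⊕0⊕1 = 1
s8 (pos 8,9,10,11,12,13,14,15): 1⊕0⊕1⊕0⊕1⊕0⊕0⊕1 = 0
Syndrome s8…s1 = 0110 → error at position 6.
Flip position 6: 111111010101001 → 111110010101001
Read data bits from positions 3,5,6,7,9,10,11,12,13,14,15: 11000101001

11000101001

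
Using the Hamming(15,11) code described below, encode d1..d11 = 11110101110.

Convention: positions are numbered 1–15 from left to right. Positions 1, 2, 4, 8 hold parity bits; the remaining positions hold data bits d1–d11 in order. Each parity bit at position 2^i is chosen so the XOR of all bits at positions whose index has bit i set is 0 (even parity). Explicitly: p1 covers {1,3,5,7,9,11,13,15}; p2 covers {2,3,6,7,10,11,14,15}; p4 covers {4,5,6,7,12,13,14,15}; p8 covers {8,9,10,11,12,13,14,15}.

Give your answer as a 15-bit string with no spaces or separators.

Place data at non-parity positions: p1 p2 1 p4 1 1 1 p8 0 1 0 1 1 1 0
p1 (pos 1,3,5,7,9,11,13,15): XOR of data positions = 1⊕1⊕1⊕0⊕0⊕1⊕0 = 0
p2 (pos 2,3,6,7,10,11,14,15): XOR of data positions = 1⊕1⊕1⊕1⊕0⊕1⊕0 = 1
p4 (pos 4,5,6,7,12,13,14,15): XOR of data positions = 1⊕1⊕1⊕1⊕1⊕1⊕0 = 0
p8 (pos 8,9,10,11,12,13,14,15): XOR of data positions = 0⊕1⊕0⊕1⊕1⊕1⊕0 = 0
Codeword: 011011100101110

011011100101110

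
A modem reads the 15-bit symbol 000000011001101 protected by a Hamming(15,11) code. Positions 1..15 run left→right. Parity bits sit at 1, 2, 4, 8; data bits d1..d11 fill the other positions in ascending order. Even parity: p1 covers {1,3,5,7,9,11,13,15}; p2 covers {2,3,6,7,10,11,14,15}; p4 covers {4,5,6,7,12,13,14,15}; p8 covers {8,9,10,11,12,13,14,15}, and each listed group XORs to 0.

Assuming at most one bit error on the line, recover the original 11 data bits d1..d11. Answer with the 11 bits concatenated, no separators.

s1 (pos 1,3,5,7,9,11,13,15): 0⊕0⊕0⊕0⊕1⊕0⊕1⊕1 = 1
s2 (pos 2,3,6,7,10,11,14,15): 0⊕0⊕0⊕0⊕0⊕0⊕0⊕1 = 1
s4 (pos 4,5,6,7,12,13,14,15): 0⊕0⊕0⊕0⊕1⊕1⊕0⊕1 = 1
s8 (pos 8,9,10,11,12,13,14,15): 1⊕1⊕0⊕0⊕1⊕1⊕0⊕1 = 1
Syndrome s8…s1 = 1111 → error at position 15.
Flip position 15: 000000011001101 → 000000011001100
Read data bits from positions 3,5,6,7,9,10,11,12,13,14,15: 00001001100

00001001100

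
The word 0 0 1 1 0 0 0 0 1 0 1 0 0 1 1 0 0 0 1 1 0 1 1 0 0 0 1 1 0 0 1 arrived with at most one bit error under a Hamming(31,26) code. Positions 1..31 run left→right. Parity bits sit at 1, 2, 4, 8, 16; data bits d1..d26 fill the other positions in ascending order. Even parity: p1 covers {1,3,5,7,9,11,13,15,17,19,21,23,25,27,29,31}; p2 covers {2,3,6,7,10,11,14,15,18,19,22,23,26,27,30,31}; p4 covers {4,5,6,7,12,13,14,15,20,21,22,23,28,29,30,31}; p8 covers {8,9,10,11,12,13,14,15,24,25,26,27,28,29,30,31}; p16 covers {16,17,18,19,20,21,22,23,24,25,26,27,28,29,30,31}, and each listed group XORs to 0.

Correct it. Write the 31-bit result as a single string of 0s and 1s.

0011000010100110001101100111001

s1 (pos 1,3,5,7,9,11,13,15,17,19,21,23,25,27,29,31): 0⊕1⊕0⊕0⊕1⊕1⊕0⊕1⊕0⊕1⊕0⊕1⊕0⊕1⊕0⊕1 = 0
s2 (pos 2,3,6,7,10,11,14,15,18,19,22,23,26,27,30,31): 0⊕1⊕0⊕0⊕0⊕1⊕1⊕1⊕0⊕1⊕1⊕1⊕0⊕1⊕0⊕1 = 1
s4 (pos 4,5,6,7,12,13,14,15,20,21,22,23,28,29,30,31): 1⊕0⊕0⊕0⊕0⊕0⊕1⊕1⊕1⊕0⊕1⊕1⊕1⊕0⊕0⊕1 = 0
s8 (pos 8,9,10,11,12,13,14,15,24,25,26,27,28,29,30,31): 0⊕1⊕0⊕1⊕0⊕0⊕1⊕1⊕0⊕0⊕0⊕1⊕1⊕0⊕0⊕1 = 1
s16 (pos 16,17,18,19,20,21,22,23,24,25,26,27,28,29,30,31): 0⊕0⊕0⊕1⊕1⊕0⊕1⊕1⊕0⊕0⊕0⊕1⊕1⊕0⊕0⊕1 = 1
Syndrome s16…s1 = 11010 → error at position 26.
Flip position 26: 0011000010100110001101100011001 → 0011000010100110001101100111001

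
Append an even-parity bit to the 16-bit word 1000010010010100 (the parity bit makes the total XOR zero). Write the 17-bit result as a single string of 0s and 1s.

XOR of the 16 data bits: 1⊕0⊕0⊕0⊕0⊕1⊕0⊕0⊕1⊕0⊕0⊕1⊕0⊕1⊕0⊕0 = 1
Parity bit = 1 (so all 17 bits XOR to 0).

10000100100101001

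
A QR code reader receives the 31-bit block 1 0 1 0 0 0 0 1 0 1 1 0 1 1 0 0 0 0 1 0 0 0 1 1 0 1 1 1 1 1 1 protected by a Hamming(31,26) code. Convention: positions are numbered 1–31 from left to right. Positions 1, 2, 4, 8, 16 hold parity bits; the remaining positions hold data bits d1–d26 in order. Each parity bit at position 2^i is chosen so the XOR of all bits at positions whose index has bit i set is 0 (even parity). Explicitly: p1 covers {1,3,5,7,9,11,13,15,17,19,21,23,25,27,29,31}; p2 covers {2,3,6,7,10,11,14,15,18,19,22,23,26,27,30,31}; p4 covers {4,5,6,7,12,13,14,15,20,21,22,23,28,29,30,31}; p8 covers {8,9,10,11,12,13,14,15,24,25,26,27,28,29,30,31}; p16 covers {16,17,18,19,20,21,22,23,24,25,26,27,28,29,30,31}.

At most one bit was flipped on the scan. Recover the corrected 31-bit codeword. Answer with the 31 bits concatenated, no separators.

s1 (pos 1,3,5,7,9,11,13,15,17,19,21,23,25,27,29,31): 1⊕1⊕0⊕0⊕0⊕1⊕1⊕0⊕0⊕1⊕0⊕1⊕0⊕1⊕1⊕1 = 1
s2 (pos 2,3,6,7,10,11,14,15,18,19,22,23,26,27,30,31): 0⊕1⊕0⊕0⊕1⊕1⊕1⊕0⊕0⊕1⊕0⊕1⊕1⊕1⊕1⊕1 = 0
s4 (pos 4,5,6,7,12,13,14,15,20,21,22,23,28,29,30,31): 0⊕0⊕0⊕0⊕0⊕1⊕1⊕0⊕0⊕0⊕0⊕1⊕1⊕1⊕1⊕1 = 1
s8 (pos 8,9,10,11,12,13,14,15,24,25,26,27,28,29,30,31): 1⊕0⊕1⊕1⊕0⊕1⊕1⊕0⊕1⊕0⊕1⊕1⊕1⊕1⊕1⊕1 = 0
s16 (pos 16,17,18,19,20,21,22,23,24,25,26,27,28,29,30,31): 0⊕0⊕0⊕1⊕0⊕0⊕0⊕1⊕1⊕0⊕1⊕1⊕1⊕1⊕1⊕1 = 1
Syndrome s16…s1 = 10101 → error at position 21.
Flip position 21: 1010000101101100001000110111111 → 1010000101101100001010110111111

1010000101101100001010110111111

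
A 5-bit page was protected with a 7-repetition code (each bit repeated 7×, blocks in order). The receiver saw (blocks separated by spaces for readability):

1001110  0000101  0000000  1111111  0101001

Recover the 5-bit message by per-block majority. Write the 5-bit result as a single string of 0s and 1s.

10010

Block 1 (1001110): 4 ones → 1
Block 2 (0000101): 2 ones → 0
Block 3 (0000000): 0 ones → 0
Block 4 (1111111): 7 ones → 1
Block 5 (0101001): 3 ones → 0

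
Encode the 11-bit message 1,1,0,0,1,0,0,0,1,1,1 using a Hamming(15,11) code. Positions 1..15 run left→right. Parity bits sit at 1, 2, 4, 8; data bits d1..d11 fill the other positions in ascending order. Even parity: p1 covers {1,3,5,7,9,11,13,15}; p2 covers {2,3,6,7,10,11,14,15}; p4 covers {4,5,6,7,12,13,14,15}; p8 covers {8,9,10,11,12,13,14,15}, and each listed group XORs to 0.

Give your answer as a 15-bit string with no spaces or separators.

Place data at non-parity positions: p1 p2 1 p4 1 0 0 p8 1 0 0 0 1 1 1
p1 (pos 1,3,5,7,9,11,13,15): XOR of data positions = 1⊕1⊕0⊕1⊕0⊕1⊕1 = 1
p2 (pos 2,3,6,7,10,11,14,15): XOR of data positions = 1⊕0⊕0⊕0⊕0⊕1⊕1 = 1
p4 (pos 4,5,6,7,12,13,14,15): XOR of data positions = 1⊕0⊕0⊕0⊕1⊕1⊕1 = 0
p8 (pos 8,9,10,11,12,13,14,15): XOR of data positions = 1⊕0⊕0⊕0⊕1⊕1⊕1 = 0
Codeword: 111010001000111

111010001000111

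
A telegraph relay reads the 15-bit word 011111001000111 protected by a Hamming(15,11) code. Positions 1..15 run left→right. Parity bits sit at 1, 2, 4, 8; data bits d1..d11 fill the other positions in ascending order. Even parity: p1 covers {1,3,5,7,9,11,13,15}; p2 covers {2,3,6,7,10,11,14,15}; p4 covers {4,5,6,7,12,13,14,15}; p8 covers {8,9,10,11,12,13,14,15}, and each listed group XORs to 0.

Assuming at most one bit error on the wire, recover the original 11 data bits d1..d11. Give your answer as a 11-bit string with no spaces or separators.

01101000111

s1 (pos 1,3,5,7,9,11,13,15): 0⊕1⊕1⊕0⊕1⊕0⊕1⊕1 = 1
s2 (pos 2,3,6,7,10,11,14,15): 1⊕1⊕1⊕0⊕0⊕0⊕1⊕1 = 1
s4 (pos 4,5,6,7,12,13,14,15): 1⊕1⊕1⊕0⊕0⊕1⊕1⊕1 = 0
s8 (pos 8,9,10,11,12,13,14,15): 0⊕1⊕0⊕0⊕0⊕1⊕1⊕1 = 0
Syndrome s8…s1 = 0011 → error at position 3.
Flip position 3: 011111001000111 → 010111001000111
Read data bits from positions 3,5,6,7,9,10,11,12,13,14,15: 01101000111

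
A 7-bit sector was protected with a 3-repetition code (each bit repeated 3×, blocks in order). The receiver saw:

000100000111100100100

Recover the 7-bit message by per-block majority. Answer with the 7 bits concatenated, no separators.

Block 1 (000): 0 ones → 0
Block 2 (100): 1 one → 0
Block 3 (000): 0 ones → 0
Block 4 (111): 3 ones → 1
Block 5 (100): 1 one → 0
Block 6 (100): 1 one → 0
Block 7 (100): 1 one → 0

0001000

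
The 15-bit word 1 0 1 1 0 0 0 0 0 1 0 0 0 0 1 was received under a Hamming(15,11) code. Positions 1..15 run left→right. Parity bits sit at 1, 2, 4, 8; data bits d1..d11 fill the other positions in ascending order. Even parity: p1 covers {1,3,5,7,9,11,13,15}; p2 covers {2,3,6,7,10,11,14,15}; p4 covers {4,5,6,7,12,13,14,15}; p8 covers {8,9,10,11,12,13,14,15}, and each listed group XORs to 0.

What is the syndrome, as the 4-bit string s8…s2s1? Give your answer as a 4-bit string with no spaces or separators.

0011

s1 (pos 1,3,5,7,9,11,13,15): 1⊕1⊕0⊕0⊕0⊕0⊕0⊕1 = 1
s2 (pos 2,3,6,7,10,11,14,15): 0⊕1⊕0⊕0⊕1⊕0⊕0⊕1 = 1
s4 (pos 4,5,6,7,12,13,14,15): 1⊕0⊕0⊕0⊕0⊕0⊕0⊕1 = 0
s8 (pos 8,9,10,11,12,13,14,15): 0⊕0⊕1⊕0⊕0⊕0⊕0⊕1 = 0
Syndrome s8…s1 = 0011 → error at position 3.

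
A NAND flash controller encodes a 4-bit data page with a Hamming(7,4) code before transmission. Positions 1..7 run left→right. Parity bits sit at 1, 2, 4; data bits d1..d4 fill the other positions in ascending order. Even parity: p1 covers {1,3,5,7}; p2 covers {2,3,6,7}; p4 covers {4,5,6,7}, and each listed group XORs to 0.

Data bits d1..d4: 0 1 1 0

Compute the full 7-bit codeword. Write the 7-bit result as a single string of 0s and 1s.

1100110

Place data at non-parity positions: p1 p2 0 p4 1 1 0
p1 (pos 1,3,5,7): XOR of data positions = 0⊕1⊕0 = 1
p2 (pos 2,3,6,7): XOR of data positions = 0⊕1⊕0 = 1
p4 (pos 4,5,6,7): XOR of data positions = 1⊕1⊕0 = 0
Codeword: 1100110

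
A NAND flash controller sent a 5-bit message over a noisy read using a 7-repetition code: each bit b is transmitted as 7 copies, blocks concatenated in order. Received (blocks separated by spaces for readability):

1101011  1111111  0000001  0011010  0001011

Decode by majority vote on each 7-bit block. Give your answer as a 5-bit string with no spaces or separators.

11000

Block 1 (1101011): 5 ones → 1
Block 2 (1111111): 7 ones → 1
Block 3 (0000001): 1 one → 0
Block 4 (0011010): 3 ones → 0
Block 5 (0001011): 3 ones → 0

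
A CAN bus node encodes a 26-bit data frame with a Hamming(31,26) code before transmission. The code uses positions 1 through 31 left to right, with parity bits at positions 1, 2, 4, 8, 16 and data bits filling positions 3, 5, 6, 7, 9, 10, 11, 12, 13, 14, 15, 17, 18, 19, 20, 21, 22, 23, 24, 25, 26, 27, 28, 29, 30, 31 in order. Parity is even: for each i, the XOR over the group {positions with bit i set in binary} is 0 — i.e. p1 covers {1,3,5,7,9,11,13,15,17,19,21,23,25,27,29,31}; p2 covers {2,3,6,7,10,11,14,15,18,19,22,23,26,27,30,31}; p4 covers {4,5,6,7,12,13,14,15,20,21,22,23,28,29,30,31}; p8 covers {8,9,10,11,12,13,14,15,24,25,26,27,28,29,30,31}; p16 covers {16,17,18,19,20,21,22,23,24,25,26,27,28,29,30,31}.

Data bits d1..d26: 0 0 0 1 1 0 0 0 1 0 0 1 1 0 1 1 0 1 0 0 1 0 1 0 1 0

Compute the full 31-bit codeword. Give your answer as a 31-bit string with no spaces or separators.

Place data at non-parity positions: p1 p2 0 p4 0 0 1 p8 1 0 0 0 1 0 0 p16 1 1 0 1 1 0 1 0 0 1 0 1 0 1 0
p1 (pos 1,3,5,7,9,11,13,15,17,19,21,23,25,27,29,31): XOR of data positions = 0⊕0⊕1⊕1⊕0⊕1⊕0⊕1⊕0⊕1⊕1⊕0⊕0⊕0⊕0 = 0
p2 (pos 2,3,6,7,10,11,14,15,18,19,22,23,26,27,30,31): XOR of data positions = 0⊕0⊕1⊕0⊕0⊕0⊕0⊕1⊕0⊕0⊕1⊕1⊕0⊕1⊕0 = 1
p4 (pos 4,5,6,7,12,13,14,15,20,21,22,23,28,29,30,31): XOR of data positions = 0⊕0⊕1⊕0⊕1⊕0⊕0⊕1⊕1⊕0⊕1⊕1⊕0⊕1⊕0 = 1
p8 (pos 8,9,10,11,12,13,14,15,24,25,26,27,28,29,30,31): XOR of data positions = 1⊕0⊕0⊕0⊕1⊕0⊕0⊕0⊕0⊕1⊕0⊕1⊕0⊕1⊕0 = 1
p16 (pos 16,17,18,19,20,21,22,23,24,25,26,27,28,29,30,31): XOR of data positions = 1⊕1⊕0⊕1⊕1⊕0⊕1⊕0⊕0⊕1⊕0⊕1⊕0⊕1⊕0 = 0
Codeword: 0101001110001000110110100101010

0101001110001000110110100101010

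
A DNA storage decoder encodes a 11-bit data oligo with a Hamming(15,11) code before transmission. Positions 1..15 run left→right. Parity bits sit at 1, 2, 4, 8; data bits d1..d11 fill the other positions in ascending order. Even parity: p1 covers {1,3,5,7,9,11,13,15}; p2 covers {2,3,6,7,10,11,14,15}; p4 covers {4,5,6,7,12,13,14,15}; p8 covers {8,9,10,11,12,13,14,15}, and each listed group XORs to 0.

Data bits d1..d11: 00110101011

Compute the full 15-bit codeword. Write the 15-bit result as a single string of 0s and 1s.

Place data at non-parity positions: p1 p2 0 p4 0 1 1 p8 0 1 0 1 0 1 1
p1 (pos 1,3,5,7,9,11,13,15): XOR of data positions = 0⊕0⊕1⊕0⊕0⊕0⊕1 = 0
p2 (pos 2,3,6,7,10,11,14,15): XOR of data positions = 0⊕1⊕1⊕1⊕0⊕1⊕1 = 1
p4 (pos 4,5,6,7,12,13,14,15): XOR of data positions = 0⊕1⊕1⊕1⊕0⊕1⊕1 = 1
p8 (pos 8,9,10,11,12,13,14,15): XOR of data positions = 0⊕1⊕0⊕1⊕0⊕1⊕1 = 0
Codeword: 010101100101011

010101100101011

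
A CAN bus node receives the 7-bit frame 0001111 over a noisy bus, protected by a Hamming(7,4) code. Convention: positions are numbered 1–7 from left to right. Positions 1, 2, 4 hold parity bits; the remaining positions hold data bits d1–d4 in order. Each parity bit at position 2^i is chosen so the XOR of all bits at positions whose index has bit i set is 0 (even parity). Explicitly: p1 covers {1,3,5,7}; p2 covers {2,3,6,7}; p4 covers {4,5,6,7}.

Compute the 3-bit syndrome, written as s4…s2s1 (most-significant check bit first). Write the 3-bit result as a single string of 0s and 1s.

s1 (pos 1,3,5,7): 0⊕0⊕1⊕1 = 0
s2 (pos 2,3,6,7): 0⊕0⊕1⊕1 = 0
s4 (pos 4,5,6,7): 1⊕1⊕1⊕1 = 0
Syndrome s4…s1 = 000 → no error.

000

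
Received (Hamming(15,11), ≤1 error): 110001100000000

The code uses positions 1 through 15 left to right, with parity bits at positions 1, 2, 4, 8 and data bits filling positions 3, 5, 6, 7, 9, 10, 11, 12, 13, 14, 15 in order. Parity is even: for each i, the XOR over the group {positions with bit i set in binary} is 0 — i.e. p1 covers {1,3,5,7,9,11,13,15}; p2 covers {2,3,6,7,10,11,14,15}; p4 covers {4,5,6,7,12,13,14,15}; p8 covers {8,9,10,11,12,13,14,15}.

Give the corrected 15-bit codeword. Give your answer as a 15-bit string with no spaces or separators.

100001100000000

s1 (pos 1,3,5,7,9,11,13,15): 1⊕0⊕0⊕1⊕0⊕0⊕0⊕0 = 0
s2 (pos 2,3,6,7,10,11,14,15): 1⊕0⊕1⊕1⊕0⊕0⊕0⊕0 = 1
s4 (pos 4,5,6,7,12,13,14,15): 0⊕0⊕1⊕1⊕0⊕0⊕0⊕0 = 0
s8 (pos 8,9,10,11,12,13,14,15): 0⊕0⊕0⊕0⊕0⊕0⊕0⊕0 = 0
Syndrome s8…s1 = 0010 → error at position 2.
Flip position 2: 110001100000000 → 100001100000000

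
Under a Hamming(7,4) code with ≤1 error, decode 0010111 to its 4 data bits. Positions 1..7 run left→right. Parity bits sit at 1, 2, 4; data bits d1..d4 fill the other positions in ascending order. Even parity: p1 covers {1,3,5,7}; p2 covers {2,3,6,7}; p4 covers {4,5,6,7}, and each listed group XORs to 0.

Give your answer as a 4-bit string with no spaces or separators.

s1 (pos 1,3,5,7): 0⊕1⊕1⊕1 = 1
s2 (pos 2,3,6,7): 0⊕1⊕1⊕1 = 1
s4 (pos 4,5,6,7): 0⊕1⊕1⊕1 = 1
Syndrome s4…s1 = 111 → error at position 7.
Flip position 7: 0010111 → 0010110
Read data bits from positions 3,5,6,7: 1110

1110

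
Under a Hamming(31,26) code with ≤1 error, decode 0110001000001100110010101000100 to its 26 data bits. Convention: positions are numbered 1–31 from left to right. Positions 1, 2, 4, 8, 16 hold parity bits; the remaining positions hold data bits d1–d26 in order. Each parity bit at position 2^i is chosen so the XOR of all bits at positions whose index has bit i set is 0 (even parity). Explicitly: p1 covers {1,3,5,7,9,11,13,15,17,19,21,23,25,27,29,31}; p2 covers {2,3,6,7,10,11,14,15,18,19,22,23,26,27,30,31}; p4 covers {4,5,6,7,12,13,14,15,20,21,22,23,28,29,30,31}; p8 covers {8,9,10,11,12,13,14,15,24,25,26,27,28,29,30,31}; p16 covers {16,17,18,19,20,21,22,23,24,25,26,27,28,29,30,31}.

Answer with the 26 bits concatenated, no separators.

s1 (pos 1,3,5,7,9,11,13,15,17,19,21,23,25,27,29,31): 0⊕1⊕0⊕1⊕0⊕0⊕1⊕0⊕1⊕0⊕1⊕1⊕1⊕0⊕1⊕0 = 0
s2 (pos 2,3,6,7,10,11,14,15,18,19,22,23,26,27,30,31): 1⊕1⊕0⊕1⊕0⊕0⊕1⊕0⊕1⊕0⊕0⊕1⊕0⊕0⊕0⊕0 = 0
s4 (pos 4,5,6,7,12,13,14,15,20,21,22,23,28,29,30,31): 0⊕0⊕0⊕1⊕0⊕1⊕1⊕0⊕0⊕1⊕0⊕1⊕0⊕1⊕0⊕0 = 0
s8 (pos 8,9,10,11,12,13,14,15,24,25,26,27,28,29,30,31): 0⊕0⊕0⊕0⊕0⊕1⊕1⊕0⊕0⊕1⊕0⊕0⊕0⊕1⊕0⊕0 = 0
s16 (pos 16,17,18,19,20,21,22,23,24,25,26,27,28,29,30,31): 0⊕1⊕1⊕0⊕0⊕1⊕0⊕1⊕0⊕1⊕0⊕0⊕0⊕1⊕0⊕0 = 0
Syndrome s16…s1 = 00000 → no error.
Read data bits from positions 3,5,6,7,9,10,11,12,13,14,15,17,18,19,20,21,22,23,24,25,26,27,28,29,30,31: 10010000110110010101000100

10010000110110010101000100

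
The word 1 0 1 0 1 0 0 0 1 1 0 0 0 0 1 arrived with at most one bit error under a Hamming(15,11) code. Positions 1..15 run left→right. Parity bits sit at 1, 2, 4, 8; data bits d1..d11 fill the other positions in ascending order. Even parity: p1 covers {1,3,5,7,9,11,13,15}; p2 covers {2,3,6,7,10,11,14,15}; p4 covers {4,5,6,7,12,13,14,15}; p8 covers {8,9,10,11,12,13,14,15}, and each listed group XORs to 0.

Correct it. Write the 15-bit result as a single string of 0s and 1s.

101010001110001

s1 (pos 1,3,5,7,9,11,13,15): 1⊕1⊕1⊕0⊕1⊕0⊕0⊕1 = 1
s2 (pos 2,3,6,7,10,11,14,15): 0⊕1⊕0⊕0⊕1⊕0⊕0⊕1 = 1
s4 (pos 4,5,6,7,12,13,14,15): 0⊕1⊕0⊕0⊕0⊕0⊕0⊕1 = 0
s8 (pos 8,9,10,11,12,13,14,15): 0⊕1⊕1⊕0⊕0⊕0⊕0⊕1 = 1
Syndrome s8…s1 = 1011 → error at position 11.
Flip position 11: 101010001100001 → 101010001110001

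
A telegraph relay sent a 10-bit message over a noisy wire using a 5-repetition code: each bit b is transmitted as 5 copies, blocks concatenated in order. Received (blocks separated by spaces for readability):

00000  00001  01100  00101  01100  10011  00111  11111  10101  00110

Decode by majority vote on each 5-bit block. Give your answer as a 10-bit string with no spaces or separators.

0000011110

Block 1 (00000): 0 ones → 0
Block 2 (00001): 1 one → 0
Block 3 (01100): 2 ones → 0
Block 4 (00101): 2 ones → 0
Block 5 (01100): 2 ones → 0
Block 6 (10011): 3 ones → 1
Block 7 (00111): 3 ones → 1
Block 8 (11111): 5 ones → 1
Block 9 (10101): 3 ones → 1
Block 10 (00110): 2 ones → 0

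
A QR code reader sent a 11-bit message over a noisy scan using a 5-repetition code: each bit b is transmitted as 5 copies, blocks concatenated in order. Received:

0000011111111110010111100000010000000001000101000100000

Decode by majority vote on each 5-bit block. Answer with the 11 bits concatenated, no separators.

01101000000

Block 1 (00000): 0 ones → 0
Block 2 (11111): 5 ones → 1
Block 3 (11111): 5 ones → 1
Block 4 (00101): 2 ones → 0
Block 5 (11100): 3 ones → 1
Block 6 (00001): 1 one → 0
Block 7 (00000): 0 ones → 0
Block 8 (00001): 1 one → 0
Block 9 (00010): 1 one → 0
Block 10 (10001): 2 ones → 0
Block 11 (00000): 0 ones → 0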